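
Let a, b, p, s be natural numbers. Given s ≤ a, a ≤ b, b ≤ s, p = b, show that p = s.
s ≤ a and a ≤ b, therefore s ≤ b. Since b ≤ s, b = s. p = b, so p = s.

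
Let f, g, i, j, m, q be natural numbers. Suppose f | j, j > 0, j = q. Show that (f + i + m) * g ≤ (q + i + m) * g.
From f | j and j > 0, f ≤ j. j = q, so f ≤ q. Then f + i ≤ q + i. Then f + i + m ≤ q + i + m. Then (f + i + m) * g ≤ (q + i + m) * g.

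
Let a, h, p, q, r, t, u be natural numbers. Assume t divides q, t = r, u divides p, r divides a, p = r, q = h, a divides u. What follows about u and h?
u divides h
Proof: From r divides a and a divides u, r divides u. p = r and u divides p, so u divides r. Since r divides u, r = u. q = h and t divides q, therefore t divides h. Since t = r, r divides h. r = u, so u divides h.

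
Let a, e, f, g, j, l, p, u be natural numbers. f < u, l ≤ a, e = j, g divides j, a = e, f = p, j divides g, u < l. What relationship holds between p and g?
p < g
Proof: Because a = e and e = j, a = j. From j divides g and g divides j, j = g. a = j, so a = g. u < l and l ≤ a, so u < a. Because f < u, f < a. f = p, so p < a. Since a = g, p < g.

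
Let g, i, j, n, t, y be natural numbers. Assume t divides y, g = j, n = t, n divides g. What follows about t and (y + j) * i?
t divides (y + j) * i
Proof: Because n = t and n divides g, t divides g. g = j, so t divides j. Since t divides y, t divides y + j. Then t divides (y + j) * i.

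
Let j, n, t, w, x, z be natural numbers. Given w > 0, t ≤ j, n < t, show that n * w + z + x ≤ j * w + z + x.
n < t and t ≤ j, thus n < j. Since w > 0, by multiplying by a positive, n * w < j * w. Then n * w + z < j * w + z. Then n * w + z + x < j * w + z + x. Then n * w + z + x ≤ j * w + z + x.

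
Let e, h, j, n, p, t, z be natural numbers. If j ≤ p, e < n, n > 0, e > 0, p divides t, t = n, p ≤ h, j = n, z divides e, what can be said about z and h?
z < h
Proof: z divides e and e > 0, thus z ≤ e. Since e < n, z < n. Because t = n and p divides t, p divides n. n > 0, so p ≤ n. Because j = n and j ≤ p, n ≤ p. p ≤ n, so p = n. Since p ≤ h, n ≤ h. Because z < n, z < h.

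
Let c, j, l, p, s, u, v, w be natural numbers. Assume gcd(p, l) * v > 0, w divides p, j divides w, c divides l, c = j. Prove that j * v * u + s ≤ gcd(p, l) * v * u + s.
Because j divides w and w divides p, j divides p. c = j and c divides l, thus j divides l. Since j divides p, j divides gcd(p, l). Then j * v divides gcd(p, l) * v. Since gcd(p, l) * v > 0, j * v ≤ gcd(p, l) * v. By multiplying by a non-negative, j * v * u ≤ gcd(p, l) * v * u. Then j * v * u + s ≤ gcd(p, l) * v * u + s.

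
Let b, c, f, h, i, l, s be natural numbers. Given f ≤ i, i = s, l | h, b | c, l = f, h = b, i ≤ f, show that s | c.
Because f ≤ i and i ≤ f, f = i. Since l = f, l = i. i = s, so l = s. From h = b and l | h, l | b. b | c, so l | c. l = s, so s | c.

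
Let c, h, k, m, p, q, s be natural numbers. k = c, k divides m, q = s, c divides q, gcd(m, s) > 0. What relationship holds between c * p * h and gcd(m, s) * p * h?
c * p * h ≤ gcd(m, s) * p * h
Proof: k = c and k divides m, therefore c divides m. Because q = s and c divides q, c divides s. c divides m, so c divides gcd(m, s). Since gcd(m, s) > 0, c ≤ gcd(m, s). By multiplying by a non-negative, c * p ≤ gcd(m, s) * p. By multiplying by a non-negative, c * p * h ≤ gcd(m, s) * p * h.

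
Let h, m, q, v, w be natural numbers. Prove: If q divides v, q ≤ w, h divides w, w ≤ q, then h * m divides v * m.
w ≤ q and q ≤ w, hence w = q. Since h divides w, h divides q. q divides v, so h divides v. Then h * m divides v * m.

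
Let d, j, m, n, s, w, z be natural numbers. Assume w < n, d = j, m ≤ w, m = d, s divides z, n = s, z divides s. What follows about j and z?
j < z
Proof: s divides z and z divides s, thus s = z. m = d and d = j, thus m = j. n = s and w < n, hence w < s. m ≤ w, so m < s. m = j, so j < s. Since s = z, j < z.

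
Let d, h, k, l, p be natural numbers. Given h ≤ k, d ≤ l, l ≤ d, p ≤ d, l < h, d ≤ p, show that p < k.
l ≤ d and d ≤ l, therefore l = d. d ≤ p and p ≤ d, therefore d = p. Since l = d, l = p. l < h and h ≤ k, therefore l < k. Since l = p, p < k.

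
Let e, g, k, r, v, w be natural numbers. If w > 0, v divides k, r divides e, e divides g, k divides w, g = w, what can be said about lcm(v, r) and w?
lcm(v, r) ≤ w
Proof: Since v divides k and k divides w, v divides w. r divides e and e divides g, thus r divides g. From g = w, r divides w. Since v divides w, lcm(v, r) divides w. From w > 0, lcm(v, r) ≤ w.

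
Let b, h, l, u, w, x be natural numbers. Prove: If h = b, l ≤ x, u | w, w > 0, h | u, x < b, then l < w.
Since l ≤ x and x < b, l < b. h = b and h | u, so b | u. u | w, so b | w. w > 0, so b ≤ w. Since l < b, l < w.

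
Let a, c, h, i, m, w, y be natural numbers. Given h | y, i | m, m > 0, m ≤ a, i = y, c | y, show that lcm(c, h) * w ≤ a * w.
c | y and h | y, so lcm(c, h) | y. i = y and i | m, so y | m. lcm(c, h) | y, so lcm(c, h) | m. Since m > 0, lcm(c, h) ≤ m. m ≤ a, so lcm(c, h) ≤ a. Then lcm(c, h) * w ≤ a * w.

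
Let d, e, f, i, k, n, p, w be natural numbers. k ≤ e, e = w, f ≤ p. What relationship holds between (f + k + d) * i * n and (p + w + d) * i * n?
(f + k + d) * i * n ≤ (p + w + d) * i * n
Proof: From e = w and k ≤ e, k ≤ w. Since f ≤ p, f + k ≤ p + w. Then f + k + d ≤ p + w + d. Then (f + k + d) * i ≤ (p + w + d) * i. Then (f + k + d) * i * n ≤ (p + w + d) * i * n.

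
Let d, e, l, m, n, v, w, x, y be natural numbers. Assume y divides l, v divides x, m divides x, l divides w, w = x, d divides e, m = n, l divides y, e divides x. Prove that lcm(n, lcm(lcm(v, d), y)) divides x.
m = n and m divides x, therefore n divides x. d divides e and e divides x, so d divides x. Since v divides x, lcm(v, d) divides x. Because l divides y and y divides l, l = y. w = x and l divides w, so l divides x. l = y, so y divides x. Since lcm(v, d) divides x, lcm(lcm(v, d), y) divides x. Since n divides x, lcm(n, lcm(lcm(v, d), y)) divides x.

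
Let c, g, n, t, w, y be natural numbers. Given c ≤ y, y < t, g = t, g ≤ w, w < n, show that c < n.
c ≤ y and y < t, thus c < t. Because g = t and g ≤ w, t ≤ w. Since c < t, c < w. w < n, so c < n.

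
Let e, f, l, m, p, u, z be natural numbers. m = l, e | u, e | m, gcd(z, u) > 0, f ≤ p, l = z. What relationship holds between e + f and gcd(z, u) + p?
e + f ≤ gcd(z, u) + p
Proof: m = l and l = z, thus m = z. e | m, so e | z. Since e | u, e | gcd(z, u). Since gcd(z, u) > 0, e ≤ gcd(z, u). Because f ≤ p, e + f ≤ gcd(z, u) + p.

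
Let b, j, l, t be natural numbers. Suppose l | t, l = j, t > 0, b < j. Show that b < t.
l | t and t > 0, hence l ≤ t. Since l = j, j ≤ t. Since b < j, b < t.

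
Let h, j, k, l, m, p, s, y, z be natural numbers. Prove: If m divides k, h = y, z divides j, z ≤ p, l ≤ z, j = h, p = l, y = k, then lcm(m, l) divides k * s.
h = y and y = k, therefore h = k. Because p = l and z ≤ p, z ≤ l. Since l ≤ z, z = l. j = h and z divides j, therefore z divides h. Since z = l, l divides h. Since h = k, l divides k. m divides k, so lcm(m, l) divides k. Then lcm(m, l) divides k * s.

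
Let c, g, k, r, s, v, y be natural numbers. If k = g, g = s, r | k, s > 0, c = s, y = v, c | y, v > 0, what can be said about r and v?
r ≤ v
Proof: k = g and g = s, hence k = s. r | k, so r | s. s > 0, so r ≤ s. y = v and c | y, hence c | v. From v > 0, c ≤ v. Since c = s, s ≤ v. Since r ≤ s, r ≤ v.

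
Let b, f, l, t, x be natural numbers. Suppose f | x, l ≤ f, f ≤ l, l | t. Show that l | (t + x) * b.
f ≤ l and l ≤ f, hence f = l. Since f | x, l | x. Since l | t, l | t + x. Then l | (t + x) * b.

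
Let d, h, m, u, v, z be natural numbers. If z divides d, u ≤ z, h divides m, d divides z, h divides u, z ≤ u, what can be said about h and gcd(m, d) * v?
h divides gcd(m, d) * v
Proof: Since u ≤ z and z ≤ u, u = z. z divides d and d divides z, hence z = d. Since u = z, u = d. h divides u, so h divides d. h divides m, so h divides gcd(m, d). Then h divides gcd(m, d) * v.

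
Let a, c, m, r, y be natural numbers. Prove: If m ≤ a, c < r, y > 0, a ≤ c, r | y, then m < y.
From a ≤ c and c < r, a < r. m ≤ a, so m < r. r | y and y > 0, thus r ≤ y. Since m < r, m < y.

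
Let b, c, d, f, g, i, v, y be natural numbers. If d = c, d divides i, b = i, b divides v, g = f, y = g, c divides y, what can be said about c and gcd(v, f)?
c divides gcd(v, f)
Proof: b = i and b divides v, therefore i divides v. Since d divides i, d divides v. Since d = c, c divides v. y = g and c divides y, hence c divides g. Since g = f, c divides f. Because c divides v, c divides gcd(v, f).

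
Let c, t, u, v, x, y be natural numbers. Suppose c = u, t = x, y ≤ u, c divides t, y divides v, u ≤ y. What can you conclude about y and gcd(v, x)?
y divides gcd(v, x)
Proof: From u ≤ y and y ≤ u, u = y. c = u, so c = y. Since t = x and c divides t, c divides x. Since c = y, y divides x. y divides v, so y divides gcd(v, x).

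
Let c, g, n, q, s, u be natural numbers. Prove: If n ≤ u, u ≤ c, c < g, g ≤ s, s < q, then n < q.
Because c < g and g ≤ s, c < s. Since u ≤ c, u < s. Since s < q, u < q. Since n ≤ u, n < q.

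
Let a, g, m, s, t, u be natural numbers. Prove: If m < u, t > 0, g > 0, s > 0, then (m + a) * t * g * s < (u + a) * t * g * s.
m < u, therefore m + a < u + a. t > 0, so (m + a) * t < (u + a) * t. g > 0, so (m + a) * t * g < (u + a) * t * g. Since s > 0, (m + a) * t * g * s < (u + a) * t * g * s.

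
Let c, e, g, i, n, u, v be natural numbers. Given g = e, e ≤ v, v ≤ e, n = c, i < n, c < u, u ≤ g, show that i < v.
Since e ≤ v and v ≤ e, e = v. g = e, so g = v. From n = c and i < n, i < c. From c < u, i < u. Because u ≤ g, i < g. Since g = v, i < v.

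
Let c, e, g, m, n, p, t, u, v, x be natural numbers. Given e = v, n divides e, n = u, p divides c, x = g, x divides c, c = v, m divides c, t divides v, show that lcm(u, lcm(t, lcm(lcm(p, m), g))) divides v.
Because e = v and n divides e, n divides v. n = u, so u divides v. p divides c and m divides c, thus lcm(p, m) divides c. x = g and x divides c, thus g divides c. Since lcm(p, m) divides c, lcm(lcm(p, m), g) divides c. c = v, so lcm(lcm(p, m), g) divides v. t divides v, so lcm(t, lcm(lcm(p, m), g)) divides v. Since u divides v, lcm(u, lcm(t, lcm(lcm(p, m), g))) divides v.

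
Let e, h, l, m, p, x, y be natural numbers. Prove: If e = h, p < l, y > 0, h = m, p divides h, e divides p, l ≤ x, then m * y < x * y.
e = h and e divides p, therefore h divides p. Since p divides h, p = h. Since h = m, p = m. p < l and l ≤ x, therefore p < x. Since p = m, m < x. Combined with y > 0, by multiplying by a positive, m * y < x * y.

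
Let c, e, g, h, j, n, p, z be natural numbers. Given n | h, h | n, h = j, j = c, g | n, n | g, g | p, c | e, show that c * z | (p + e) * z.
From n | h and h | n, n = h. Since h = j, n = j. j = c, so n = c. g | n and n | g, thus g = n. Since g | p, n | p. Since n = c, c | p. Since c | e, c | p + e. Then c * z | (p + e) * z.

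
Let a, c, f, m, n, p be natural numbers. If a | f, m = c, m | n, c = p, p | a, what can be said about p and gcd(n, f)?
p | gcd(n, f)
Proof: From m = c and c = p, m = p. Since m | n, p | n. Because p | a and a | f, p | f. p | n, so p | gcd(n, f).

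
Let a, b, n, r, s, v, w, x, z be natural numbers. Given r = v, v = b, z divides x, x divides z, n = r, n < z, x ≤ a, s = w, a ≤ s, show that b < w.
From r = v and v = b, r = b. Because z divides x and x divides z, z = x. Since n = r and n < z, r < z. z = x, so r < x. s = w and a ≤ s, therefore a ≤ w. Since x ≤ a, x ≤ w. r < x, so r < w. r = b, so b < w.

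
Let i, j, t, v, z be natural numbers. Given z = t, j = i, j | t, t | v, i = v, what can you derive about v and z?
v = z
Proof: j = i and i = v, so j = v. Since j | t, v | t. Since t | v, t = v. z = t, so z = v. Then v = z.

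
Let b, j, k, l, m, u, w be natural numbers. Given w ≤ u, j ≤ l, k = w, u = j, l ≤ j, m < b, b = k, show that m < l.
Since b = k and k = w, b = w. Because m < b, m < w. j ≤ l and l ≤ j, so j = l. Because u = j and w ≤ u, w ≤ j. j = l, so w ≤ l. Since m < w, m < l.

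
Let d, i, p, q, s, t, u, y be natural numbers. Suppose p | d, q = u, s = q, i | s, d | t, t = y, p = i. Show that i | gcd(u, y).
s = q and i | s, so i | q. q = u, so i | u. p = i and p | d, hence i | d. t = y and d | t, therefore d | y. Because i | d, i | y. Since i | u, i | gcd(u, y).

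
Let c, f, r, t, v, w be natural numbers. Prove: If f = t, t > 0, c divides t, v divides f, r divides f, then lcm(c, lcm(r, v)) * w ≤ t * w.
r divides f and v divides f, hence lcm(r, v) divides f. From f = t, lcm(r, v) divides t. Since c divides t, lcm(c, lcm(r, v)) divides t. Since t > 0, lcm(c, lcm(r, v)) ≤ t. By multiplying by a non-negative, lcm(c, lcm(r, v)) * w ≤ t * w.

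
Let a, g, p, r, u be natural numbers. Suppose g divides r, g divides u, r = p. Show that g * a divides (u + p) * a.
Since r = p and g divides r, g divides p. Since g divides u, g divides u + p. Then g * a divides (u + p) * a.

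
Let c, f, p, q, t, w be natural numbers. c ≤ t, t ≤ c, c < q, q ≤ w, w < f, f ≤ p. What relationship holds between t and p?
t < p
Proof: c ≤ t and t ≤ c, hence c = t. q ≤ w and w < f, so q < f. Since f ≤ p, q < p. From c < q, c < p. c = t, so t < p.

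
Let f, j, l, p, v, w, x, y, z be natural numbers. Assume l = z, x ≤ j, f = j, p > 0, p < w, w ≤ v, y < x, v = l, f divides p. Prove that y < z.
v = l and l = z, thus v = z. f divides p and p > 0, so f ≤ p. Since p < w, f < w. f = j, so j < w. From w ≤ v, j < v. v = z, so j < z. Since x ≤ j, x < z. y < x, so y < z.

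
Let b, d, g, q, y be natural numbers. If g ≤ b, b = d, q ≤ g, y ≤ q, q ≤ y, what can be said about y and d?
y ≤ d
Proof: q ≤ y and y ≤ q, hence q = y. b = d and g ≤ b, so g ≤ d. q ≤ g, so q ≤ d. q = y, so y ≤ d.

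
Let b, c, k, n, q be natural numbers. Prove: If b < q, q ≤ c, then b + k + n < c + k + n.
From b < q and q ≤ c, b < c. Then b + k < c + k. Then b + k + n < c + k + n.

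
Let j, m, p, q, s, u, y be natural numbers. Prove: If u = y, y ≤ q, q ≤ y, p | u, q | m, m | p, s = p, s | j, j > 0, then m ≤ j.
y ≤ q and q ≤ y, hence y = q. u = y, so u = q. From p | u, p | q. q | m, so p | m. m | p, so p = m. Because s = p and s | j, p | j. j > 0, so p ≤ j. p = m, so m ≤ j.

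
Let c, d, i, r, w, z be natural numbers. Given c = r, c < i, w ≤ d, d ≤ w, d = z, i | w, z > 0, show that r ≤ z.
From c = r and c < i, r < i. Since w ≤ d and d ≤ w, w = d. d = z, so w = z. i | w, so i | z. Since z > 0, i ≤ z. Because r < i, r < z. Then r ≤ z.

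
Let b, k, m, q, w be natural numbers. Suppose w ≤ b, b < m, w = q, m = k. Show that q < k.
From w = q and w ≤ b, q ≤ b. Since m = k and b < m, b < k. Since q ≤ b, q < k.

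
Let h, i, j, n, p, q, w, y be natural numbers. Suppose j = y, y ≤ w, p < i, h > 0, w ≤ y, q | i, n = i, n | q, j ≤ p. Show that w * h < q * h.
n = i and n | q, so i | q. q | i, so i = q. From y ≤ w and w ≤ y, y = w. j = y, so j = w. From j ≤ p and p < i, j < i. j = w, so w < i. Since i = q, w < q. h > 0, so w * h < q * h.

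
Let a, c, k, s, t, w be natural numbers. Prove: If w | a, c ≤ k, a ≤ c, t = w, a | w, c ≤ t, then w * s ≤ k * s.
Because t = w and c ≤ t, c ≤ w. Because a | w and w | a, a = w. Since a ≤ c, w ≤ c. Since c ≤ w, c = w. c ≤ k, so w ≤ k. Then w * s ≤ k * s.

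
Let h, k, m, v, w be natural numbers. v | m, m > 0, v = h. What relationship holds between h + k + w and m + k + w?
h + k + w ≤ m + k + w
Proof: v | m and m > 0, hence v ≤ m. v = h, so h ≤ m. Then h + k ≤ m + k. Then h + k + w ≤ m + k + w.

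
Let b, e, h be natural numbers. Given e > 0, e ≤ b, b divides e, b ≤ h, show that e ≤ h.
Since b divides e and e > 0, b ≤ e. Since e ≤ b, b = e. b ≤ h, so e ≤ h.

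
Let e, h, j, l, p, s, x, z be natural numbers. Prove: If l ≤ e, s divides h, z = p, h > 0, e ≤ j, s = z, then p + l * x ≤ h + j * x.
s = z and s divides h, therefore z divides h. Because h > 0, z ≤ h. Since z = p, p ≤ h. l ≤ e and e ≤ j, thus l ≤ j. By multiplying by a non-negative, l * x ≤ j * x. Since p ≤ h, p + l * x ≤ h + j * x.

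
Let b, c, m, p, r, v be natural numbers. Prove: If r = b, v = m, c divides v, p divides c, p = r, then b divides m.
p = r and r = b, hence p = b. From p divides c and c divides v, p divides v. Since v = m, p divides m. p = b, so b divides m.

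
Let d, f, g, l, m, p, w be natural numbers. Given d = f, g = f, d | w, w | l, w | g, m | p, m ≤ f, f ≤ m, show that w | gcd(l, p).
Since m ≤ f and f ≤ m, m = f. d = f and d | w, so f | w. Since g = f and w | g, w | f. Because f | w, f = w. m = f, so m = w. m | p, so w | p. Since w | l, w | gcd(l, p).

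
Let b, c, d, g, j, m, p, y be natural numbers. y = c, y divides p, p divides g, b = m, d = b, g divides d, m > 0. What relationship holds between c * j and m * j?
c * j ≤ m * j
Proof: y divides p and p divides g, so y divides g. Since y = c, c divides g. d = b and g divides d, hence g divides b. b = m, so g divides m. Since c divides g, c divides m. Since m > 0, c ≤ m. By multiplying by a non-negative, c * j ≤ m * j.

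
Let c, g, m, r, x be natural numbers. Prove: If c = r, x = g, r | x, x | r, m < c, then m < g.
r | x and x | r, hence r = x. c = r, so c = x. Since x = g, c = g. Since m < c, m < g.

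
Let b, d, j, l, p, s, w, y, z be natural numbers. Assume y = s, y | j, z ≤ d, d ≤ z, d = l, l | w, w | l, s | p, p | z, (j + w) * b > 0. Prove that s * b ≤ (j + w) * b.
y = s and y | j, thus s | j. z ≤ d and d ≤ z, thus z = d. Since d = l, z = l. From l | w and w | l, l = w. Since z = l, z = w. Since s | p and p | z, s | z. Since z = w, s | w. s | j, so s | j + w. Then s * b | (j + w) * b. (j + w) * b > 0, so s * b ≤ (j + w) * b.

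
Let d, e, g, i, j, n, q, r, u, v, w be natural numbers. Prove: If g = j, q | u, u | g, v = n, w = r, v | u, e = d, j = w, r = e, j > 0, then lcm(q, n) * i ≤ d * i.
j = w and w = r, hence j = r. Since r = e, j = e. Since e = d, j = d. Since v = n and v | u, n | u. Since q | u, lcm(q, n) | u. g = j and u | g, so u | j. Since lcm(q, n) | u, lcm(q, n) | j. Since j > 0, lcm(q, n) ≤ j. Since j = d, lcm(q, n) ≤ d. Then lcm(q, n) * i ≤ d * i.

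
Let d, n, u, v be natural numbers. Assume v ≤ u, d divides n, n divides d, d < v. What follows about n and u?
n < u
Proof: d divides n and n divides d, so d = n. Since d < v, n < v. Since v ≤ u, n < u.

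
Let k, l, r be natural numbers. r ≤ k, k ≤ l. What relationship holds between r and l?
r ≤ l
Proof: From r ≤ k and k ≤ l, by transitivity, r ≤ l.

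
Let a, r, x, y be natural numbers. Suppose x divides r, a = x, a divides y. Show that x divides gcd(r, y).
a = x and a divides y, so x divides y. Since x divides r, x divides gcd(r, y).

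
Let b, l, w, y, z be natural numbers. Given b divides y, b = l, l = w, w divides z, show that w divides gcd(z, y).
b = l and l = w, thus b = w. Since b divides y, w divides y. w divides z, so w divides gcd(z, y).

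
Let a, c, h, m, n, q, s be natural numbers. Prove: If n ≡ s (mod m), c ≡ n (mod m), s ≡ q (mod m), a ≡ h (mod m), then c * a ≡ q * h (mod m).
c ≡ n (mod m) and n ≡ s (mod m), hence c ≡ s (mod m). From s ≡ q (mod m), c ≡ q (mod m). From a ≡ h (mod m), by multiplying congruences, c * a ≡ q * h (mod m).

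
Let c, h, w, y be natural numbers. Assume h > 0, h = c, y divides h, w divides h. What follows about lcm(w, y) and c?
lcm(w, y) ≤ c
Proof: Since w divides h and y divides h, lcm(w, y) divides h. From h > 0, lcm(w, y) ≤ h. From h = c, lcm(w, y) ≤ c.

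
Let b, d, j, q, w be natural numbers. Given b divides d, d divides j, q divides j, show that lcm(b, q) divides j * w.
b divides d and d divides j, hence b divides j. Since q divides j, lcm(b, q) divides j. Then lcm(b, q) divides j * w.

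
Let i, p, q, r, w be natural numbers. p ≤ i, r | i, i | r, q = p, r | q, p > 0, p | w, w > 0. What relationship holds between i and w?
i ≤ w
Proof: r | i and i | r, thus r = i. q = p and r | q, thus r | p. Since r = i, i | p. Because p > 0, i ≤ p. Since p ≤ i, p = i. p | w and w > 0, thus p ≤ w. Since p = i, i ≤ w.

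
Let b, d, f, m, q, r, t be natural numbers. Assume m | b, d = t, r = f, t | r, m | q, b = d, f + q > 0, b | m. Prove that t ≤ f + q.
r = f and t | r, so t | f. m | b and b | m, therefore m = b. b = d and d = t, thus b = t. Since m = b, m = t. Since m | q, t | q. Since t | f, t | f + q. f + q > 0, so t ≤ f + q.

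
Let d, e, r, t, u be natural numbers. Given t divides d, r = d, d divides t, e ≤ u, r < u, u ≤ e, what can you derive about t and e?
t < e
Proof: Because d divides t and t divides d, d = t. Since r = d, r = t. u ≤ e and e ≤ u, thus u = e. r < u, so r < e. Since r = t, t < e.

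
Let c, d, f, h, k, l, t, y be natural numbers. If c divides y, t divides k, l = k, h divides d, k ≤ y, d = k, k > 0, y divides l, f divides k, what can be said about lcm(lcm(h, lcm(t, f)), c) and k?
lcm(lcm(h, lcm(t, f)), c) divides k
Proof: Since d = k and h divides d, h divides k. Since t divides k and f divides k, lcm(t, f) divides k. Since h divides k, lcm(h, lcm(t, f)) divides k. l = k and y divides l, hence y divides k. k > 0, so y ≤ k. Because k ≤ y, y = k. Since c divides y, c divides k. lcm(h, lcm(t, f)) divides k, so lcm(lcm(h, lcm(t, f)), c) divides k.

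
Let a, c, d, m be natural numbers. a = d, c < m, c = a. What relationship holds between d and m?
d < m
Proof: c = a and a = d, therefore c = d. c < m, so d < m.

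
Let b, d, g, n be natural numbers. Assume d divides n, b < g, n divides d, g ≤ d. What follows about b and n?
b < n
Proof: Because d divides n and n divides d, d = n. b < g and g ≤ d, hence b < d. d = n, so b < n.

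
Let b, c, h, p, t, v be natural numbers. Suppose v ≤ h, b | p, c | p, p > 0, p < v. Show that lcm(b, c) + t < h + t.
b | p and c | p, hence lcm(b, c) | p. Since p > 0, lcm(b, c) ≤ p. Since p < v, lcm(b, c) < v. Since v ≤ h, lcm(b, c) < h. Then lcm(b, c) + t < h + t.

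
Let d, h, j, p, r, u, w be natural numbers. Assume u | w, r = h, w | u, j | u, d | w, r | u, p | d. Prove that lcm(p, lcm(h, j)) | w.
From p | d and d | w, p | w. From u | w and w | u, u = w. r = h and r | u, thus h | u. j | u, so lcm(h, j) | u. From u = w, lcm(h, j) | w. p | w, so lcm(p, lcm(h, j)) | w.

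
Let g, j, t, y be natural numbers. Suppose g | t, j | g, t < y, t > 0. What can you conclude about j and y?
j < y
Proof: From j | g and g | t, j | t. t > 0, so j ≤ t. Since t < y, j < y.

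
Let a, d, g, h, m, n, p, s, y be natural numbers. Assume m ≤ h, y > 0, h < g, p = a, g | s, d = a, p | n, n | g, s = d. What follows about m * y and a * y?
m * y < a * y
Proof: s = d and d = a, therefore s = a. Since g | s, g | a. p = a and p | n, hence a | n. Since n | g, a | g. Since g | a, g = a. Since m ≤ h and h < g, m < g. g = a, so m < a. y > 0, so m * y < a * y.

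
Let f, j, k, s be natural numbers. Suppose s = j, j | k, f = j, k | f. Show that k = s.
f = j and k | f, hence k | j. From j | k, j = k. Since s = j, s = k. Then k = s.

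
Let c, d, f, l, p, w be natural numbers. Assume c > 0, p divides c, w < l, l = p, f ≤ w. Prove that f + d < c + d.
Since f ≤ w and w < l, f < l. Since l = p, f < p. p divides c and c > 0, hence p ≤ c. From f < p, f < c. Then f + d < c + d.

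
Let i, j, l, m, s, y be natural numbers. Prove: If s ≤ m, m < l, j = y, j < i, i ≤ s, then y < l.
Because j = y and j < i, y < i. i ≤ s, so y < s. From s ≤ m, y < m. Since m < l, y < l.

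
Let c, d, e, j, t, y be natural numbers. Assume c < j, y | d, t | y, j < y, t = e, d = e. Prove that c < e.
From d = e and y | d, y | e. From t = e and t | y, e | y. y | e, so y = e. c < j and j < y, therefore c < y. y = e, so c < e.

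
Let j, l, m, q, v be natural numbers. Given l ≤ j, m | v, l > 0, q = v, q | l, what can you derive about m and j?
m ≤ j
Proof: q = v and q | l, hence v | l. m | v, so m | l. Since l > 0, m ≤ l. Since l ≤ j, m ≤ j.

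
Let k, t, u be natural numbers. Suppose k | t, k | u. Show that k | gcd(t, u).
Since k | t and k | u, because common divisors divide the gcd, k | gcd(t, u).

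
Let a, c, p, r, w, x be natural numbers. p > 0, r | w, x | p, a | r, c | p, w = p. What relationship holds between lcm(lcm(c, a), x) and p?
lcm(lcm(c, a), x) ≤ p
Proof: From w = p and r | w, r | p. From a | r, a | p. c | p, so lcm(c, a) | p. x | p, so lcm(lcm(c, a), x) | p. Since p > 0, lcm(lcm(c, a), x) ≤ p.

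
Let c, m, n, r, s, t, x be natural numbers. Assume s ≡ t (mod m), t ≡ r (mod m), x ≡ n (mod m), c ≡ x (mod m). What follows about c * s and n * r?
c * s ≡ n * r (mod m)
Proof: c ≡ x (mod m) and x ≡ n (mod m), thus c ≡ n (mod m). Since s ≡ t (mod m) and t ≡ r (mod m), s ≡ r (mod m). Since c ≡ n (mod m), c * s ≡ n * r (mod m).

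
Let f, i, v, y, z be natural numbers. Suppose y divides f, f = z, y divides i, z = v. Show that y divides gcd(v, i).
f = z and z = v, thus f = v. y divides f, so y divides v. Since y divides i, y divides gcd(v, i).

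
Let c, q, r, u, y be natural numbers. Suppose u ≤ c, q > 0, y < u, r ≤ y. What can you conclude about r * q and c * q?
r * q < c * q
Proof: From y < u and u ≤ c, y < c. Since r ≤ y, r < c. From q > 0, by multiplying by a positive, r * q < c * q.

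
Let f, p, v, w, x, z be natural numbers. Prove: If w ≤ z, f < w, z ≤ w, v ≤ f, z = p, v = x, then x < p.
w ≤ z and z ≤ w, thus w = z. z = p, so w = p. v = x and v ≤ f, hence x ≤ f. f < w, so x < w. w = p, so x < p.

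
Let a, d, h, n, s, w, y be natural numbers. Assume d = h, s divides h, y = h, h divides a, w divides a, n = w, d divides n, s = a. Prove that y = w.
n = w and d divides n, therefore d divides w. Because d = h, h divides w. Since s = a and s divides h, a divides h. h divides a, so a = h. Since w divides a, w divides h. Since h divides w, h = w. y = h, so y = w.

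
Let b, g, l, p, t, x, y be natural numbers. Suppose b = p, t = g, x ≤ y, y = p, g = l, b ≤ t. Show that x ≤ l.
y = p and x ≤ y, thus x ≤ p. Because t = g and g = l, t = l. b = p and b ≤ t, so p ≤ t. t = l, so p ≤ l. x ≤ p, so x ≤ l.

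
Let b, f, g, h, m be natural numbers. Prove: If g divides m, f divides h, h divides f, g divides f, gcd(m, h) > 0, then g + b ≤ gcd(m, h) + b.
f divides h and h divides f, hence f = h. Since g divides f, g divides h. g divides m, so g divides gcd(m, h). gcd(m, h) > 0, so g ≤ gcd(m, h). Then g + b ≤ gcd(m, h) + b.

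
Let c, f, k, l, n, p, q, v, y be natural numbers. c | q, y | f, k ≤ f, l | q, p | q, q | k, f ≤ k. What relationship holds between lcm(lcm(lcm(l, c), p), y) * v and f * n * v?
lcm(lcm(lcm(l, c), p), y) * v | f * n * v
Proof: l | q and c | q, hence lcm(l, c) | q. From p | q, lcm(lcm(l, c), p) | q. k ≤ f and f ≤ k, hence k = f. q | k, so q | f. lcm(lcm(l, c), p) | q, so lcm(lcm(l, c), p) | f. y | f, so lcm(lcm(lcm(l, c), p), y) | f. Then lcm(lcm(lcm(l, c), p), y) | f * n. Then lcm(lcm(lcm(l, c), p), y) * v | f * n * v.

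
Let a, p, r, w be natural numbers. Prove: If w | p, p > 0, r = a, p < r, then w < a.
w | p and p > 0, so w ≤ p. From r = a and p < r, p < a. w ≤ p, so w < a.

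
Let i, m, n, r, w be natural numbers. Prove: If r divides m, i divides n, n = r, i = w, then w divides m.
i = w and i divides n, so w divides n. n = r, so w divides r. Since r divides m, w divides m.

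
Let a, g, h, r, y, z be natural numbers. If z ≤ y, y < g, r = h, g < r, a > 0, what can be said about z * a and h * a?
z * a < h * a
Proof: z ≤ y and y < g, hence z < g. Since r = h and g < r, g < h. z < g, so z < h. a > 0, so z * a < h * a.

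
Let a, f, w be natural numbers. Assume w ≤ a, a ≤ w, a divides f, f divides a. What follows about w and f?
w = f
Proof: From f divides a and a divides f, f = a. a ≤ w and w ≤ a, so a = w. f = a, so f = w. Then w = f.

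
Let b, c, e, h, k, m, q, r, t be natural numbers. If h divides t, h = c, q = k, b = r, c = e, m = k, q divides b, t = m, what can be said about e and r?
e divides r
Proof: Because t = m and h divides t, h divides m. Since m = k, h divides k. b = r and q divides b, hence q divides r. From q = k, k divides r. h divides k, so h divides r. h = c, so c divides r. c = e, so e divides r.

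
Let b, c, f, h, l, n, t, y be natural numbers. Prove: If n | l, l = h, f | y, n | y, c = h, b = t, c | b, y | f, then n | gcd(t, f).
l = h and n | l, therefore n | h. c = h and c | b, so h | b. n | h, so n | b. b = t, so n | t. y | f and f | y, therefore y = f. n | y, so n | f. n | t, so n | gcd(t, f).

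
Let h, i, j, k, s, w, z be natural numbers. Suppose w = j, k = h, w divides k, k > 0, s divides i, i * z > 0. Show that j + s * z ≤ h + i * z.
w divides k and k > 0, thus w ≤ k. Since k = h, w ≤ h. Since w = j, j ≤ h. s divides i, hence s * z divides i * z. Since i * z > 0, s * z ≤ i * z. Since j ≤ h, j + s * z ≤ h + i * z.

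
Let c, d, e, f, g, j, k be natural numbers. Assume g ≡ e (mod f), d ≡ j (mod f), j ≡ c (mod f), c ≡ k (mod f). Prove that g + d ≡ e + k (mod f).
d ≡ j (mod f) and j ≡ c (mod f), so d ≡ c (mod f). Since c ≡ k (mod f), d ≡ k (mod f). Because g ≡ e (mod f), by adding congruences, g + d ≡ e + k (mod f).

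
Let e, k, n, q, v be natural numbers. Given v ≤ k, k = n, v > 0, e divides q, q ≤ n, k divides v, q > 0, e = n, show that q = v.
Since k divides v and v > 0, k ≤ v. Since v ≤ k, v = k. Since k = n, v = n. Since e = n and e divides q, n divides q. q > 0, so n ≤ q. Since q ≤ n, n = q. v = n, so v = q. Then q = v.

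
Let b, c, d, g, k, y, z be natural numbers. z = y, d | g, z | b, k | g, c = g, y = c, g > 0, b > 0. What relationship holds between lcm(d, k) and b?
lcm(d, k) ≤ b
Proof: Since d | g and k | g, lcm(d, k) | g. Since g > 0, lcm(d, k) ≤ g. From z = y and y = c, z = c. c = g, so z = g. z | b, so g | b. Because b > 0, g ≤ b. Since lcm(d, k) ≤ g, lcm(d, k) ≤ b.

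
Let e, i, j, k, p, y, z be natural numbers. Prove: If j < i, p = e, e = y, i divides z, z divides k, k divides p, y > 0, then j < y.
p = e and e = y, hence p = y. Since z divides k and k divides p, z divides p. Since i divides z, i divides p. p = y, so i divides y. Since y > 0, i ≤ y. j < i, so j < y.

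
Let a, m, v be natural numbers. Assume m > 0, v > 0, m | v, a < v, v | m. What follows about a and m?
a < m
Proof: Since v | m and m > 0, v ≤ m. m | v and v > 0, hence m ≤ v. From v ≤ m, v = m. Since a < v, a < m.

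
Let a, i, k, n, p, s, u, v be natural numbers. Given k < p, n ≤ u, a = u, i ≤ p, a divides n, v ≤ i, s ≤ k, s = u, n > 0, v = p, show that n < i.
From a = u and a divides n, u divides n. Since n > 0, u ≤ n. n ≤ u, so u = n. Because s = u, s = n. From v = p and v ≤ i, p ≤ i. Since i ≤ p, p = i. From k < p, k < i. s ≤ k, so s < i. s = n, so n < i.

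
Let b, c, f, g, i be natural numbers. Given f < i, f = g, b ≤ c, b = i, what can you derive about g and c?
g < c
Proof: f = g and f < i, thus g < i. Since b = i and b ≤ c, i ≤ c. Since g < i, g < c.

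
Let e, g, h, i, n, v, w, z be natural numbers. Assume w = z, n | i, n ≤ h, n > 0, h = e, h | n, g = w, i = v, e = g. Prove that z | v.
h = e and e = g, therefore h = g. g = w, so h = w. w = z, so h = z. Because h | n and n > 0, h ≤ n. Since n ≤ h, n = h. Because i = v and n | i, n | v. n = h, so h | v. h = z, so z | v.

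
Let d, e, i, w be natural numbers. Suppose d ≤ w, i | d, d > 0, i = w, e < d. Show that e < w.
Since i = w and i | d, w | d. d > 0, so w ≤ d. d ≤ w, so d = w. Since e < d, e < w.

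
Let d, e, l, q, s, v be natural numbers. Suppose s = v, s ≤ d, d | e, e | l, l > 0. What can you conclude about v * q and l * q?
v * q ≤ l * q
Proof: From d | e and e | l, d | l. l > 0, so d ≤ l. Since s ≤ d, s ≤ l. s = v, so v ≤ l. Then v * q ≤ l * q.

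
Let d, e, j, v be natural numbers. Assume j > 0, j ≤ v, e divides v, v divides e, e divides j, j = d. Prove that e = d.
e divides j and j > 0, hence e ≤ j. v divides e and e divides v, thus v = e. Since j ≤ v, j ≤ e. e ≤ j, so e = j. Since j = d, e = d.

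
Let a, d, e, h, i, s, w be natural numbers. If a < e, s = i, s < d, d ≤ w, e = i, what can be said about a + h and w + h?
a + h < w + h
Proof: e = i and a < e, therefore a < i. s = i and s < d, therefore i < d. Since a < i, a < d. Since d ≤ w, a < w. Then a + h < w + h.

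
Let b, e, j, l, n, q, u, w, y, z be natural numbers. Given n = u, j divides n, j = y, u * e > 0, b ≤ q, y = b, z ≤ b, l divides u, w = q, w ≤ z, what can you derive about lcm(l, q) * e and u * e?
lcm(l, q) * e ≤ u * e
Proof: Since w ≤ z and z ≤ b, w ≤ b. w = q, so q ≤ b. Since b ≤ q, b = q. From j = y and y = b, j = b. Since j divides n, b divides n. n = u, so b divides u. Since b = q, q divides u. Since l divides u, lcm(l, q) divides u. Then lcm(l, q) * e divides u * e. u * e > 0, so lcm(l, q) * e ≤ u * e.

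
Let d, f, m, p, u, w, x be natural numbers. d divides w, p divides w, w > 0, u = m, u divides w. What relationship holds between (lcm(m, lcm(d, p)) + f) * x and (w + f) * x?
(lcm(m, lcm(d, p)) + f) * x ≤ (w + f) * x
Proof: u = m and u divides w, hence m divides w. d divides w and p divides w, so lcm(d, p) divides w. m divides w, so lcm(m, lcm(d, p)) divides w. From w > 0, lcm(m, lcm(d, p)) ≤ w. Then lcm(m, lcm(d, p)) + f ≤ w + f. By multiplying by a non-negative, (lcm(m, lcm(d, p)) + f) * x ≤ (w + f) * x.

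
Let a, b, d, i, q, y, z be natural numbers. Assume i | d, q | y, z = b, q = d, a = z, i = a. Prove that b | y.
a = z and z = b, so a = b. q = d and q | y, so d | y. Since i | d, i | y. Since i = a, a | y. Since a = b, b | y.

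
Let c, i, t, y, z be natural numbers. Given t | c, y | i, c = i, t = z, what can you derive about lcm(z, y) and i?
lcm(z, y) | i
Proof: c = i and t | c, so t | i. t = z, so z | i. Since y | i, lcm(z, y) | i.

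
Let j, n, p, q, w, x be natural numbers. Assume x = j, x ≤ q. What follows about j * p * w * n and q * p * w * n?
j * p * w * n ≤ q * p * w * n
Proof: x = j and x ≤ q, hence j ≤ q. By multiplying by a non-negative, j * p ≤ q * p. By multiplying by a non-negative, j * p * w ≤ q * p * w. By multiplying by a non-negative, j * p * w * n ≤ q * p * w * n.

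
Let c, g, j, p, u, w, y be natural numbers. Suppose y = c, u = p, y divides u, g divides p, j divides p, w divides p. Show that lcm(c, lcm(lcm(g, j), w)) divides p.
u = p and y divides u, so y divides p. y = c, so c divides p. g divides p and j divides p, therefore lcm(g, j) divides p. w divides p, so lcm(lcm(g, j), w) divides p. c divides p, so lcm(c, lcm(lcm(g, j), w)) divides p.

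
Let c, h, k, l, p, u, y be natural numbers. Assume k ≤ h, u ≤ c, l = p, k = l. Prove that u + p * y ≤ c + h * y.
k = l and l = p, therefore k = p. Since k ≤ h, p ≤ h. By multiplying by a non-negative, p * y ≤ h * y. u ≤ c, so u + p * y ≤ c + h * y.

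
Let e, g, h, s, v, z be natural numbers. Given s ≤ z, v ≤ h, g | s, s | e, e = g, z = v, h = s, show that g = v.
Since e = g and s | e, s | g. Since g | s, g = s. z = v and s ≤ z, so s ≤ v. From h = s and v ≤ h, v ≤ s. Since s ≤ v, s = v. Since g = s, g = v.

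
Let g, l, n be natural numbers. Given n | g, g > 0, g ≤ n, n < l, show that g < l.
Because n | g and g > 0, n ≤ g. g ≤ n, so n = g. n < l, so g < l.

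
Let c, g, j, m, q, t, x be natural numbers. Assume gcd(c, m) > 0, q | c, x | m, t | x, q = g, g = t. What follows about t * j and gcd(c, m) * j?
t * j ≤ gcd(c, m) * j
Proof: From q = g and q | c, g | c. Since g = t, t | c. t | x and x | m, hence t | m. t | c, so t | gcd(c, m). Since gcd(c, m) > 0, t ≤ gcd(c, m). Then t * j ≤ gcd(c, m) * j.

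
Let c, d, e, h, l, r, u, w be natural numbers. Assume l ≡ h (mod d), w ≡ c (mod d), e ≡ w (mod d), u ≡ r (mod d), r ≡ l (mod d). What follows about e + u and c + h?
e + u ≡ c + h (mod d)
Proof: Because e ≡ w (mod d) and w ≡ c (mod d), e ≡ c (mod d). Because u ≡ r (mod d) and r ≡ l (mod d), u ≡ l (mod d). l ≡ h (mod d), so u ≡ h (mod d). Since e ≡ c (mod d), e + u ≡ c + h (mod d).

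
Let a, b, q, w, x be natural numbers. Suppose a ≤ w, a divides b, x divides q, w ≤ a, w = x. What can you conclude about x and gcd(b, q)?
x divides gcd(b, q)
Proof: a ≤ w and w ≤ a, hence a = w. a divides b, so w divides b. w = x, so x divides b. x divides q, so x divides gcd(b, q).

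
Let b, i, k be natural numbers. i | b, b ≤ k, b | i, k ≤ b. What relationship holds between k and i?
k = i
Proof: Since k ≤ b and b ≤ k, k = b. b | i and i | b, thus b = i. Since k = b, k = i.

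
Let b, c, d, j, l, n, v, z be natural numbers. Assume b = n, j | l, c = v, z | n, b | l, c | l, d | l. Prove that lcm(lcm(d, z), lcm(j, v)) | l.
Because b = n and b | l, n | l. Since z | n, z | l. Since d | l, lcm(d, z) | l. c = v and c | l, therefore v | l. From j | l, lcm(j, v) | l. lcm(d, z) | l, so lcm(lcm(d, z), lcm(j, v)) | l.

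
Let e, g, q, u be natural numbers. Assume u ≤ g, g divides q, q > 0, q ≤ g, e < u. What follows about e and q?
e < q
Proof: g divides q and q > 0, therefore g ≤ q. Since q ≤ g, g = q. e < u and u ≤ g, therefore e < g. Since g = q, e < q.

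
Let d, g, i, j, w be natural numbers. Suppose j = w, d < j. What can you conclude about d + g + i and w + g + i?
d + g + i < w + g + i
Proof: j = w and d < j, hence d < w. Then d + g < w + g. Then d + g + i < w + g + i.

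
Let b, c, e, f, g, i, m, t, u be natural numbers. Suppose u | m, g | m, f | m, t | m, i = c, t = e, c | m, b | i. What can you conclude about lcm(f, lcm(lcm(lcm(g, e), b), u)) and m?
lcm(f, lcm(lcm(lcm(g, e), b), u)) | m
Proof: Because t = e and t | m, e | m. g | m, so lcm(g, e) | m. i = c and b | i, therefore b | c. c | m, so b | m. Since lcm(g, e) | m, lcm(lcm(g, e), b) | m. u | m, so lcm(lcm(lcm(g, e), b), u) | m. Since f | m, lcm(f, lcm(lcm(lcm(g, e), b), u)) | m.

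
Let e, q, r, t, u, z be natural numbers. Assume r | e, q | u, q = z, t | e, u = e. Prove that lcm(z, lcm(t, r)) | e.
Since q = z and q | u, z | u. Since u = e, z | e. From t | e and r | e, lcm(t, r) | e. Since z | e, lcm(z, lcm(t, r)) | e.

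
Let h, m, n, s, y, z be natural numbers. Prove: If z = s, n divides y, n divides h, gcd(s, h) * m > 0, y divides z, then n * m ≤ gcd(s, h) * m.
n divides y and y divides z, so n divides z. From z = s, n divides s. n divides h, so n divides gcd(s, h). Then n * m divides gcd(s, h) * m. gcd(s, h) * m > 0, so n * m ≤ gcd(s, h) * m.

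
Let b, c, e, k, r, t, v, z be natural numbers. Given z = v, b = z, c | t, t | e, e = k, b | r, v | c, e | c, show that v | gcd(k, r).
c | t and t | e, therefore c | e. Since e | c, c = e. Since e = k, c = k. v | c, so v | k. b = z and z = v, therefore b = v. b | r, so v | r. v | k, so v | gcd(k, r).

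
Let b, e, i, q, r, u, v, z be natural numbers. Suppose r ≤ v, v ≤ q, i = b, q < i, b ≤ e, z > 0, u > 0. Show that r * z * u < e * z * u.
i = b and q < i, so q < b. Since v ≤ q, v < b. r ≤ v, so r < b. Since b ≤ e, r < e. Because z > 0, by multiplying by a positive, r * z < e * z. Since u > 0, by multiplying by a positive, r * z * u < e * z * u.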